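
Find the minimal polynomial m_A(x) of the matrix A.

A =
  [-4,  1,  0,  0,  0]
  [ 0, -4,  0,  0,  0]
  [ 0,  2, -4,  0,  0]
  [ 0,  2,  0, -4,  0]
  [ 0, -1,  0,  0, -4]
x^2 + 8*x + 16

The characteristic polynomial is χ_A(x) = (x + 4)^5, so the eigenvalues are known. The minimal polynomial is
  m_A(x) = Π_λ (x − λ)^{k_λ}
where k_λ is the size of the *largest* Jordan block for λ (equivalently, the smallest k with (A − λI)^k v = 0 for every generalised eigenvector v of λ).

  λ = -4: largest Jordan block has size 2, contributing (x + 4)^2

So m_A(x) = (x + 4)^2 = x^2 + 8*x + 16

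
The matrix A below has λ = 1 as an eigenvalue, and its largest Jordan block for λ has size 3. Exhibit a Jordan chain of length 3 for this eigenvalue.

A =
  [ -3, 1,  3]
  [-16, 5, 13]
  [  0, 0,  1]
A Jordan chain for λ = 1 of length 3:
v_1 = (1, 4, 0)ᵀ
v_2 = (3, 13, 0)ᵀ
v_3 = (0, 0, 1)ᵀ

Let N = A − (1)·I. We want v_3 with N^3 v_3 = 0 but N^2 v_3 ≠ 0; then v_{j-1} := N · v_j for j = 3, …, 2.

Pick v_3 = (0, 0, 1)ᵀ.
Then v_2 = N · v_3 = (3, 13, 0)ᵀ.
Then v_1 = N · v_2 = (1, 4, 0)ᵀ.

Sanity check: (A − (1)·I) v_1 = (0, 0, 0)ᵀ = 0. ✓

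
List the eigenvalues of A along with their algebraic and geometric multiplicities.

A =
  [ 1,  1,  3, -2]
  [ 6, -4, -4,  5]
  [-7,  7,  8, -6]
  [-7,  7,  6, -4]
λ = -5: alg = 1, geom = 1; λ = 2: alg = 3, geom = 1

Step 1 — factor the characteristic polynomial to read off the algebraic multiplicities:
  χ_A(x) = (x - 2)^3*(x + 5)

Step 2 — compute geometric multiplicities via the rank-nullity identity g(λ) = n − rank(A − λI):
  rank(A − (-5)·I) = 3, so dim ker(A − (-5)·I) = n − 3 = 1
  rank(A − (2)·I) = 3, so dim ker(A − (2)·I) = n − 3 = 1

Summary:
  λ = -5: algebraic multiplicity = 1, geometric multiplicity = 1
  λ = 2: algebraic multiplicity = 3, geometric multiplicity = 1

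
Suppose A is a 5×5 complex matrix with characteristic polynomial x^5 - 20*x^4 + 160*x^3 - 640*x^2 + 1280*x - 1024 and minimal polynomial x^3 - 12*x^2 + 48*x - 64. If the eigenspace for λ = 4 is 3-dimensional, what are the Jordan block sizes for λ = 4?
Block sizes for λ = 4: [3, 1, 1]

Step 1 — from the characteristic polynomial, algebraic multiplicity of λ = 4 is 5. From dim ker(A − (4)·I) = 3, there are exactly 3 Jordan blocks for λ = 4.
Step 2 — from the minimal polynomial, the factor (x − 4)^3 tells us the largest block for λ = 4 has size 3.
Step 3 — with total size 5, 3 blocks, and largest block 3, the block sizes (in nonincreasing order) are [3, 1, 1].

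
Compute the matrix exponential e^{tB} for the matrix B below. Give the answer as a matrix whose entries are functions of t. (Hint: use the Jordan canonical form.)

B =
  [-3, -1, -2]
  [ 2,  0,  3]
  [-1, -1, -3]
e^{tB} =
  [t^2*exp(-2*t)/2 - t*exp(-2*t) + exp(-2*t), t^2*exp(-2*t)/2 - t*exp(-2*t), t^2*exp(-2*t)/2 - 2*t*exp(-2*t)]
  [-t^2*exp(-2*t)/2 + 2*t*exp(-2*t), -t^2*exp(-2*t)/2 + 2*t*exp(-2*t) + exp(-2*t), -t^2*exp(-2*t)/2 + 3*t*exp(-2*t)]
  [-t*exp(-2*t), -t*exp(-2*t), -t*exp(-2*t) + exp(-2*t)]

Strategy: write B = P · J · P⁻¹ where J is a Jordan canonical form, so e^{tB} = P · e^{tJ} · P⁻¹, and e^{tJ} can be computed block-by-block.

B has Jordan form
J =
  [-2,  1,  0]
  [ 0, -2,  1]
  [ 0,  0, -2]
(up to reordering of blocks).

Per-block formulas:
  For a 3×3 Jordan block J_3(-2): exp(t · J_3(-2)) = e^(-2t)·(I + t·N + (t^2/2)·N^2), where N is the 3×3 nilpotent shift.

After assembling e^{tJ} and conjugating by P, we get:

e^{tB} =
  [t^2*exp(-2*t)/2 - t*exp(-2*t) + exp(-2*t), t^2*exp(-2*t)/2 - t*exp(-2*t), t^2*exp(-2*t)/2 - 2*t*exp(-2*t)]
  [-t^2*exp(-2*t)/2 + 2*t*exp(-2*t), -t^2*exp(-2*t)/2 + 2*t*exp(-2*t) + exp(-2*t), -t^2*exp(-2*t)/2 + 3*t*exp(-2*t)]
  [-t*exp(-2*t), -t*exp(-2*t), -t*exp(-2*t) + exp(-2*t)]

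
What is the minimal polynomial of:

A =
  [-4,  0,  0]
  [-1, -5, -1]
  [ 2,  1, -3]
x^3 + 12*x^2 + 48*x + 64

The characteristic polynomial is χ_A(x) = (x + 4)^3, so the eigenvalues are known. The minimal polynomial is
  m_A(x) = Π_λ (x − λ)^{k_λ}
where k_λ is the size of the *largest* Jordan block for λ (equivalently, the smallest k with (A − λI)^k v = 0 for every generalised eigenvector v of λ).

  λ = -4: largest Jordan block has size 3, contributing (x + 4)^3

So m_A(x) = (x + 4)^3 = x^3 + 12*x^2 + 48*x + 64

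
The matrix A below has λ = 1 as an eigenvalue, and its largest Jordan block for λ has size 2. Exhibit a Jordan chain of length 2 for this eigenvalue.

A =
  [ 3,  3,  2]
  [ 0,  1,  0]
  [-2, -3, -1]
A Jordan chain for λ = 1 of length 2:
v_1 = (2, 0, -2)ᵀ
v_2 = (1, 0, 0)ᵀ

Let N = A − (1)·I. We want v_2 with N^2 v_2 = 0 but N^1 v_2 ≠ 0; then v_{j-1} := N · v_j for j = 2, …, 2.

Pick v_2 = (1, 0, 0)ᵀ.
Then v_1 = N · v_2 = (2, 0, -2)ᵀ.

Sanity check: (A − (1)·I) v_1 = (0, 0, 0)ᵀ = 0. ✓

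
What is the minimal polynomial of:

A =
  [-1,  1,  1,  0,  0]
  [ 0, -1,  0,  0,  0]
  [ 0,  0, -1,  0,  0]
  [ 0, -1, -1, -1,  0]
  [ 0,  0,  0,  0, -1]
x^2 + 2*x + 1

The characteristic polynomial is χ_A(x) = (x + 1)^5, so the eigenvalues are known. The minimal polynomial is
  m_A(x) = Π_λ (x − λ)^{k_λ}
where k_λ is the size of the *largest* Jordan block for λ (equivalently, the smallest k with (A − λI)^k v = 0 for every generalised eigenvector v of λ).

  λ = -1: largest Jordan block has size 2, contributing (x + 1)^2

So m_A(x) = (x + 1)^2 = x^2 + 2*x + 1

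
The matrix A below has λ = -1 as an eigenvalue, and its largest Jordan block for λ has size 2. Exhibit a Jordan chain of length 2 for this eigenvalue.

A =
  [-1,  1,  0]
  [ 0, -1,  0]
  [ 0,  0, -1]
A Jordan chain for λ = -1 of length 2:
v_1 = (1, 0, 0)ᵀ
v_2 = (0, 1, 0)ᵀ

Let N = A − (-1)·I. We want v_2 with N^2 v_2 = 0 but N^1 v_2 ≠ 0; then v_{j-1} := N · v_j for j = 2, …, 2.

Pick v_2 = (0, 1, 0)ᵀ.
Then v_1 = N · v_2 = (1, 0, 0)ᵀ.

Sanity check: (A − (-1)·I) v_1 = (0, 0, 0)ᵀ = 0. ✓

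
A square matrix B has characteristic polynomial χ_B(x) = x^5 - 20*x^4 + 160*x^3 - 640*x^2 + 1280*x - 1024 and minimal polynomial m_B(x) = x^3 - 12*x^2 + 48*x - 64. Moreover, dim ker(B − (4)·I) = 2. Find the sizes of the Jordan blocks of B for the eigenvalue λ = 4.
Block sizes for λ = 4: [3, 2]

Step 1 — from the characteristic polynomial, algebraic multiplicity of λ = 4 is 5. From dim ker(B − (4)·I) = 2, there are exactly 2 Jordan blocks for λ = 4.
Step 2 — from the minimal polynomial, the factor (x − 4)^3 tells us the largest block for λ = 4 has size 3.
Step 3 — with total size 5, 2 blocks, and largest block 3, the block sizes (in nonincreasing order) are [3, 2].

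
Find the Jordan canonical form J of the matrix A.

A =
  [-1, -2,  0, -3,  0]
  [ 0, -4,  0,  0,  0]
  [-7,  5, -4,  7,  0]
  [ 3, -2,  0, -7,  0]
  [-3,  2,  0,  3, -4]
J_2(-4) ⊕ J_2(-4) ⊕ J_1(-4)

The characteristic polynomial is
  det(x·I − A) = x^5 + 20*x^4 + 160*x^3 + 640*x^2 + 1280*x + 1024 = (x + 4)^5

Eigenvalues and multiplicities (the geometric multiplicity of λ is n − rank(A − λI), which equals the number of Jordan blocks for λ):
  λ = -4: algebraic multiplicity = 5, geometric multiplicity = 3

Determining the block sizes for each eigenvalue:
  λ = -4: with am = 5 and gm = 3, the partition is not yet determined (e.g. several partitions of 5 into 3 parts exist). Let N = A − (-4)·I. Computing rank(N^1) = 2, rank(N^2) = 0; the number of blocks of size ≥ j is rank(N^{j−1}) − rank(N^j), giving [3, 2]. So we have 2 block(s) of size 2, 1 block(s) of size 1 → block sizes [2, 2, 1]

Assembling the blocks gives a Jordan form
J =
  [-4,  1,  0,  0,  0]
  [ 0, -4,  0,  0,  0]
  [ 0,  0, -4,  1,  0]
  [ 0,  0,  0, -4,  0]
  [ 0,  0,  0,  0, -4]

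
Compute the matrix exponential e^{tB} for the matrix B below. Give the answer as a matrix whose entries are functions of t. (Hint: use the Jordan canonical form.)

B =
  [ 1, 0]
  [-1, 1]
e^{tB} =
  [exp(t), 0]
  [-t*exp(t), exp(t)]

Strategy: write B = P · J · P⁻¹ where J is a Jordan canonical form, so e^{tB} = P · e^{tJ} · P⁻¹, and e^{tJ} can be computed block-by-block.

B has Jordan form
J =
  [1, 1]
  [0, 1]
(up to reordering of blocks).

Per-block formulas:
  For a 2×2 Jordan block J_2(1): exp(t · J_2(1)) = e^(1t)·(I + t·N), where N is the 2×2 nilpotent shift.

After assembling e^{tJ} and conjugating by P, we get:

e^{tB} =
  [exp(t), 0]
  [-t*exp(t), exp(t)]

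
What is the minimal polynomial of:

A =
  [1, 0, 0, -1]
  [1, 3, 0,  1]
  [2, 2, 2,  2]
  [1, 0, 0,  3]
x^3 - 7*x^2 + 16*x - 12

The characteristic polynomial is χ_A(x) = (x - 3)*(x - 2)^3, so the eigenvalues are known. The minimal polynomial is
  m_A(x) = Π_λ (x − λ)^{k_λ}
where k_λ is the size of the *largest* Jordan block for λ (equivalently, the smallest k with (A − λI)^k v = 0 for every generalised eigenvector v of λ).

  λ = 2: largest Jordan block has size 2, contributing (x − 2)^2
  λ = 3: largest Jordan block has size 1, contributing (x − 3)

So m_A(x) = (x - 3)*(x - 2)^2 = x^3 - 7*x^2 + 16*x - 12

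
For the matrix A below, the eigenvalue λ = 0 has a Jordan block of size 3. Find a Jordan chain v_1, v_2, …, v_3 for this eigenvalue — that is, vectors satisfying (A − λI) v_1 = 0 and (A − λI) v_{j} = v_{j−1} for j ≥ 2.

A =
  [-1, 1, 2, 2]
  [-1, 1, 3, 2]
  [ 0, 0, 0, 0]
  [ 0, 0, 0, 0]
A Jordan chain for λ = 0 of length 3:
v_1 = (1, 1, 0, 0)ᵀ
v_2 = (2, 3, 0, 0)ᵀ
v_3 = (0, 0, 1, 0)ᵀ

Let N = A − (0)·I. We want v_3 with N^3 v_3 = 0 but N^2 v_3 ≠ 0; then v_{j-1} := N · v_j for j = 3, …, 2.

Pick v_3 = (0, 0, 1, 0)ᵀ.
Then v_2 = N · v_3 = (2, 3, 0, 0)ᵀ.
Then v_1 = N · v_2 = (1, 1, 0, 0)ᵀ.

Sanity check: (A − (0)·I) v_1 = (0, 0, 0, 0)ᵀ = 0. ✓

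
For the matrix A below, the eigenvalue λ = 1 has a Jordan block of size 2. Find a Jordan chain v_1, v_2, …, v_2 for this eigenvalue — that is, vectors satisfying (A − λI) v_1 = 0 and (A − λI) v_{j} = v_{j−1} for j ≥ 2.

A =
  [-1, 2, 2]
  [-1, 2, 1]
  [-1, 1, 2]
A Jordan chain for λ = 1 of length 2:
v_1 = (-2, -1, -1)ᵀ
v_2 = (1, 0, 0)ᵀ

Let N = A − (1)·I. We want v_2 with N^2 v_2 = 0 but N^1 v_2 ≠ 0; then v_{j-1} := N · v_j for j = 2, …, 2.

Pick v_2 = (1, 0, 0)ᵀ.
Then v_1 = N · v_2 = (-2, -1, -1)ᵀ.

Sanity check: (A − (1)·I) v_1 = (0, 0, 0)ᵀ = 0. ✓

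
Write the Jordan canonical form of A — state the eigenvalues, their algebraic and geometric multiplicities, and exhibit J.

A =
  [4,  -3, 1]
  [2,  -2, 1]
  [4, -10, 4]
J_3(2)

The characteristic polynomial is
  det(x·I − A) = x^3 - 6*x^2 + 12*x - 8 = (x - 2)^3

Eigenvalues and multiplicities (the geometric multiplicity of λ is n − rank(A − λI), which equals the number of Jordan blocks for λ):
  λ = 2: algebraic multiplicity = 3, geometric multiplicity = 1

Determining the block sizes for each eigenvalue:
  λ = 2: one block (gm = 1), so the single block has size am = 3 → block sizes [3]

Assembling the blocks gives a Jordan form
J =
  [2, 1, 0]
  [0, 2, 1]
  [0, 0, 2]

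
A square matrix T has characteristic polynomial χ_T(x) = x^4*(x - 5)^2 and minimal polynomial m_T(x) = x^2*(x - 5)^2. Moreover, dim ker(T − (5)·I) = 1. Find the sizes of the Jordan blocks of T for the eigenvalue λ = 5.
Block sizes for λ = 5: [2]

Step 1 — from the characteristic polynomial, algebraic multiplicity of λ = 5 is 2. From dim ker(T − (5)·I) = 1, there are exactly 1 Jordan blocks for λ = 5.
Step 2 — from the minimal polynomial, the factor (x − 5)^2 tells us the largest block for λ = 5 has size 2.
Step 3 — with total size 2, 1 blocks, and largest block 2, the block sizes (in nonincreasing order) are [2].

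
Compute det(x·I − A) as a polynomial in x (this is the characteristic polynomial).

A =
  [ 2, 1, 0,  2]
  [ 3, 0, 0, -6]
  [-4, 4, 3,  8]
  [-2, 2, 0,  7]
x^4 - 12*x^3 + 54*x^2 - 108*x + 81

Expanding det(x·I − A) (e.g. by cofactor expansion or by noting that A is similar to its Jordan form J, which has the same characteristic polynomial as A) gives
  χ_A(x) = x^4 - 12*x^3 + 54*x^2 - 108*x + 81
which factors as (x - 3)^4. The eigenvalues (with algebraic multiplicities) are λ = 3 with multiplicity 4.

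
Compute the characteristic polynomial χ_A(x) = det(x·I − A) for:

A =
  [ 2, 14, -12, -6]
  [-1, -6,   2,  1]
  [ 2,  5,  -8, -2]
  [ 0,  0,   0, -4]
x^4 + 16*x^3 + 96*x^2 + 256*x + 256

Expanding det(x·I − A) (e.g. by cofactor expansion or by noting that A is similar to its Jordan form J, which has the same characteristic polynomial as A) gives
  χ_A(x) = x^4 + 16*x^3 + 96*x^2 + 256*x + 256
which factors as (x + 4)^4. The eigenvalues (with algebraic multiplicities) are λ = -4 with multiplicity 4.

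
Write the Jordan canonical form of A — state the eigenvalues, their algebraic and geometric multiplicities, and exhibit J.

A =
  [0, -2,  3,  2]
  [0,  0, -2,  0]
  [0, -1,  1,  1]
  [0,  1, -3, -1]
J_3(0) ⊕ J_1(0)

The characteristic polynomial is
  det(x·I − A) = x^4

Eigenvalues and multiplicities (the geometric multiplicity of λ is n − rank(A − λI), which equals the number of Jordan blocks for λ):
  λ = 0: algebraic multiplicity = 4, geometric multiplicity = 2

Determining the block sizes for each eigenvalue:
  λ = 0: with am = 4 and gm = 2, the partition is not yet determined (e.g. several partitions of 4 into 2 parts exist). Let N = A − (0)·I. Computing rank(N^1) = 2, rank(N^2) = 1, rank(N^3) = 0; the number of blocks of size ≥ j is rank(N^{j−1}) − rank(N^j), giving [2, 1, 1]. So we have 1 block(s) of size 3, 1 block(s) of size 1 → block sizes [3, 1]

Assembling the blocks gives a Jordan form
J =
  [0, 1, 0, 0]
  [0, 0, 1, 0]
  [0, 0, 0, 0]
  [0, 0, 0, 0]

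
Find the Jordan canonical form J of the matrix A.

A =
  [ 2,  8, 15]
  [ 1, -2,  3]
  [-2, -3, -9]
J_3(-3)

The characteristic polynomial is
  det(x·I − A) = x^3 + 9*x^2 + 27*x + 27 = (x + 3)^3

Eigenvalues and multiplicities (the geometric multiplicity of λ is n − rank(A − λI), which equals the number of Jordan blocks for λ):
  λ = -3: algebraic multiplicity = 3, geometric multiplicity = 1

Determining the block sizes for each eigenvalue:
  λ = -3: one block (gm = 1), so the single block has size am = 3 → block sizes [3]

Assembling the blocks gives a Jordan form
J =
  [-3,  1,  0]
  [ 0, -3,  1]
  [ 0,  0, -3]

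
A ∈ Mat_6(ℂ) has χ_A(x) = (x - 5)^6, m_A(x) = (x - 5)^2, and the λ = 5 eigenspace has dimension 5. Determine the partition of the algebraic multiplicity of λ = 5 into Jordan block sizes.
Block sizes for λ = 5: [2, 1, 1, 1, 1]

Step 1 — from the characteristic polynomial, algebraic multiplicity of λ = 5 is 6. From dim ker(A − (5)·I) = 5, there are exactly 5 Jordan blocks for λ = 5.
Step 2 — from the minimal polynomial, the factor (x − 5)^2 tells us the largest block for λ = 5 has size 2.
Step 3 — with total size 6, 5 blocks, and largest block 2, the block sizes (in nonincreasing order) are [2, 1, 1, 1, 1].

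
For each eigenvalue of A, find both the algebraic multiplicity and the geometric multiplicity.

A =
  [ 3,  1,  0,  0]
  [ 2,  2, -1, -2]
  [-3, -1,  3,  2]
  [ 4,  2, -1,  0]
λ = 2: alg = 4, geom = 2

Step 1 — factor the characteristic polynomial to read off the algebraic multiplicities:
  χ_A(x) = (x - 2)^4

Step 2 — compute geometric multiplicities via the rank-nullity identity g(λ) = n − rank(A − λI):
  rank(A − (2)·I) = 2, so dim ker(A − (2)·I) = n − 2 = 2

Summary:
  λ = 2: algebraic multiplicity = 4, geometric multiplicity = 2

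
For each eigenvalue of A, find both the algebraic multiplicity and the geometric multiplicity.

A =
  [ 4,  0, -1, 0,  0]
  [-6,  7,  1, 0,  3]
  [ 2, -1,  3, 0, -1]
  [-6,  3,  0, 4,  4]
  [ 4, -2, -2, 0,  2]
λ = 4: alg = 5, geom = 2

Step 1 — factor the characteristic polynomial to read off the algebraic multiplicities:
  χ_A(x) = (x - 4)^5

Step 2 — compute geometric multiplicities via the rank-nullity identity g(λ) = n − rank(A − λI):
  rank(A − (4)·I) = 3, so dim ker(A − (4)·I) = n − 3 = 2

Summary:
  λ = 4: algebraic multiplicity = 5, geometric multiplicity = 2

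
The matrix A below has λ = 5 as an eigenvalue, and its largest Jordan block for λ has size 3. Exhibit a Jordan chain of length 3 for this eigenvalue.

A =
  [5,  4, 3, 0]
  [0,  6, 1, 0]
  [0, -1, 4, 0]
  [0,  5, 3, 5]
A Jordan chain for λ = 5 of length 3:
v_1 = (1, 0, 0, 2)ᵀ
v_2 = (4, 1, -1, 5)ᵀ
v_3 = (0, 1, 0, 0)ᵀ

Let N = A − (5)·I. We want v_3 with N^3 v_3 = 0 but N^2 v_3 ≠ 0; then v_{j-1} := N · v_j for j = 3, …, 2.

Pick v_3 = (0, 1, 0, 0)ᵀ.
Then v_2 = N · v_3 = (4, 1, -1, 5)ᵀ.
Then v_1 = N · v_2 = (1, 0, 0, 2)ᵀ.

Sanity check: (A − (5)·I) v_1 = (0, 0, 0, 0)ᵀ = 0. ✓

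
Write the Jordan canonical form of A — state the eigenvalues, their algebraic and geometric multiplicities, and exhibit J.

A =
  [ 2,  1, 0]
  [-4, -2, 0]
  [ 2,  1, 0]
J_2(0) ⊕ J_1(0)

The characteristic polynomial is
  det(x·I − A) = x^3

Eigenvalues and multiplicities (the geometric multiplicity of λ is n − rank(A − λI), which equals the number of Jordan blocks for λ):
  λ = 0: algebraic multiplicity = 3, geometric multiplicity = 2

Determining the block sizes for each eigenvalue:
  λ = 0: 2 blocks summing to 3 forces exactly one block of size 2 and the rest size 1 → block sizes [2, 1]

Assembling the blocks gives a Jordan form
J =
  [0, 1, 0]
  [0, 0, 0]
  [0, 0, 0]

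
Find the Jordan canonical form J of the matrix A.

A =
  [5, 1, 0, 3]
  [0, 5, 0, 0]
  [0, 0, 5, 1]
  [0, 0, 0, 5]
J_2(5) ⊕ J_2(5)

The characteristic polynomial is
  det(x·I − A) = x^4 - 20*x^3 + 150*x^2 - 500*x + 625 = (x - 5)^4

Eigenvalues and multiplicities (the geometric multiplicity of λ is n − rank(A − λI), which equals the number of Jordan blocks for λ):
  λ = 5: algebraic multiplicity = 4, geometric multiplicity = 2

Determining the block sizes for each eigenvalue:
  λ = 5: with am = 4 and gm = 2, the partition is not yet determined (e.g. several partitions of 4 into 2 parts exist). Let N = A − (5)·I. Computing rank(N^1) = 2, rank(N^2) = 0; the number of blocks of size ≥ j is rank(N^{j−1}) − rank(N^j), giving [2, 2]. So we have 2 block(s) of size 2 → block sizes [2, 2]

Assembling the blocks gives a Jordan form
J =
  [5, 1, 0, 0]
  [0, 5, 0, 0]
  [0, 0, 5, 1]
  [0, 0, 0, 5]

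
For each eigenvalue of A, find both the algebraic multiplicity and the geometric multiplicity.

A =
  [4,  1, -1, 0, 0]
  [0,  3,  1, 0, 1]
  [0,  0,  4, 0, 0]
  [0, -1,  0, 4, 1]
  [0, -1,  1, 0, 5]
λ = 4: alg = 5, geom = 2

Step 1 — factor the characteristic polynomial to read off the algebraic multiplicities:
  χ_A(x) = (x - 4)^5

Step 2 — compute geometric multiplicities via the rank-nullity identity g(λ) = n − rank(A − λI):
  rank(A − (4)·I) = 3, so dim ker(A − (4)·I) = n − 3 = 2

Summary:
  λ = 4: algebraic multiplicity = 5, geometric multiplicity = 2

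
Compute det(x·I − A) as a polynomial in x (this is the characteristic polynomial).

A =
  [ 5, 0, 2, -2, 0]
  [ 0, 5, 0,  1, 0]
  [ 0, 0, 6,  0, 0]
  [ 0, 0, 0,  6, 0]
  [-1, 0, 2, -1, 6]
x^5 - 28*x^4 + 313*x^3 - 1746*x^2 + 4860*x - 5400

Expanding det(x·I − A) (e.g. by cofactor expansion or by noting that A is similar to its Jordan form J, which has the same characteristic polynomial as A) gives
  χ_A(x) = x^5 - 28*x^4 + 313*x^3 - 1746*x^2 + 4860*x - 5400
which factors as (x - 6)^3*(x - 5)^2. The eigenvalues (with algebraic multiplicities) are λ = 5 with multiplicity 2, λ = 6 with multiplicity 3.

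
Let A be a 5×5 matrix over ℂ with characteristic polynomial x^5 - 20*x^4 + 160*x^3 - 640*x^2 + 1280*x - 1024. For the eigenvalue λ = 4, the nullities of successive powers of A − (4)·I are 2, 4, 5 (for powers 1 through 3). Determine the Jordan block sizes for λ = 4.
Block sizes for λ = 4: [3, 2]

From the dimensions of kernels of powers, the number of Jordan blocks of size at least j is d_j − d_{j−1} where d_j = dim ker(N^j) (with d_0 = 0). Computing the differences gives [2, 2, 1].
The number of blocks of size exactly k is (#blocks of size ≥ k) − (#blocks of size ≥ k + 1), so the partition is: 1 block(s) of size 2, 1 block(s) of size 3.
In nonincreasing order the block sizes are [3, 2].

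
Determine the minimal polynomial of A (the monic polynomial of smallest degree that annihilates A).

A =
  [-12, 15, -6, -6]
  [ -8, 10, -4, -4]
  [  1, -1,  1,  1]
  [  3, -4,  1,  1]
x^2

The characteristic polynomial is χ_A(x) = x^4, so the eigenvalues are known. The minimal polynomial is
  m_A(x) = Π_λ (x − λ)^{k_λ}
where k_λ is the size of the *largest* Jordan block for λ (equivalently, the smallest k with (A − λI)^k v = 0 for every generalised eigenvector v of λ).

  λ = 0: largest Jordan block has size 2, contributing (x − 0)^2

So m_A(x) = x^2 = x^2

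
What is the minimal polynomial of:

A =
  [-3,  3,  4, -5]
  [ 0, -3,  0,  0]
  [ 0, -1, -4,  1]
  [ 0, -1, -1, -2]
x^3 + 9*x^2 + 27*x + 27

The characteristic polynomial is χ_A(x) = (x + 3)^4, so the eigenvalues are known. The minimal polynomial is
  m_A(x) = Π_λ (x − λ)^{k_λ}
where k_λ is the size of the *largest* Jordan block for λ (equivalently, the smallest k with (A − λI)^k v = 0 for every generalised eigenvector v of λ).

  λ = -3: largest Jordan block has size 3, contributing (x + 3)^3

So m_A(x) = (x + 3)^3 = x^3 + 9*x^2 + 27*x + 27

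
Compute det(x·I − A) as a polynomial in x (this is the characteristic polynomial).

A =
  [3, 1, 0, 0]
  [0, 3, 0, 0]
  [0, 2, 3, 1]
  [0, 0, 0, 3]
x^4 - 12*x^3 + 54*x^2 - 108*x + 81

Expanding det(x·I − A) (e.g. by cofactor expansion or by noting that A is similar to its Jordan form J, which has the same characteristic polynomial as A) gives
  χ_A(x) = x^4 - 12*x^3 + 54*x^2 - 108*x + 81
which factors as (x - 3)^4. The eigenvalues (with algebraic multiplicities) are λ = 3 with multiplicity 4.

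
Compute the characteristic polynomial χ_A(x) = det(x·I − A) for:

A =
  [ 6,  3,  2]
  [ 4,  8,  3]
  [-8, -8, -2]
x^3 - 12*x^2 + 48*x - 64

Expanding det(x·I − A) (e.g. by cofactor expansion or by noting that A is similar to its Jordan form J, which has the same characteristic polynomial as A) gives
  χ_A(x) = x^3 - 12*x^2 + 48*x - 64
which factors as (x - 4)^3. The eigenvalues (with algebraic multiplicities) are λ = 4 with multiplicity 3.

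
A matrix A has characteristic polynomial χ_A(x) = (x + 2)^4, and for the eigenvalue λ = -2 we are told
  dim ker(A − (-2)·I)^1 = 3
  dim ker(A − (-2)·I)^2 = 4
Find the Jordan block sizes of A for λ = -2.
Block sizes for λ = -2: [2, 1, 1]

From the dimensions of kernels of powers, the number of Jordan blocks of size at least j is d_j − d_{j−1} where d_j = dim ker(N^j) (with d_0 = 0). Computing the differences gives [3, 1].
The number of blocks of size exactly k is (#blocks of size ≥ k) − (#blocks of size ≥ k + 1), so the partition is: 2 block(s) of size 1, 1 block(s) of size 2.
In nonincreasing order the block sizes are [2, 1, 1].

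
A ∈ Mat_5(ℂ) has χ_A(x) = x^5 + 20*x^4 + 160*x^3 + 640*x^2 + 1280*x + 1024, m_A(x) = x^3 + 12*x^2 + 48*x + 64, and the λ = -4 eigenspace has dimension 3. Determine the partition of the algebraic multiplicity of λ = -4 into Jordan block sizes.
Block sizes for λ = -4: [3, 1, 1]

Step 1 — from the characteristic polynomial, algebraic multiplicity of λ = -4 is 5. From dim ker(A − (-4)·I) = 3, there are exactly 3 Jordan blocks for λ = -4.
Step 2 — from the minimal polynomial, the factor (x + 4)^3 tells us the largest block for λ = -4 has size 3.
Step 3 — with total size 5, 3 blocks, and largest block 3, the block sizes (in nonincreasing order) are [3, 1, 1].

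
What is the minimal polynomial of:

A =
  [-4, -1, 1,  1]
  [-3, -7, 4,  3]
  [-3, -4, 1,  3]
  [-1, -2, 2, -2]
x^3 + 9*x^2 + 27*x + 27

The characteristic polynomial is χ_A(x) = (x + 3)^4, so the eigenvalues are known. The minimal polynomial is
  m_A(x) = Π_λ (x − λ)^{k_λ}
where k_λ is the size of the *largest* Jordan block for λ (equivalently, the smallest k with (A − λI)^k v = 0 for every generalised eigenvector v of λ).

  λ = -3: largest Jordan block has size 3, contributing (x + 3)^3

So m_A(x) = (x + 3)^3 = x^3 + 9*x^2 + 27*x + 27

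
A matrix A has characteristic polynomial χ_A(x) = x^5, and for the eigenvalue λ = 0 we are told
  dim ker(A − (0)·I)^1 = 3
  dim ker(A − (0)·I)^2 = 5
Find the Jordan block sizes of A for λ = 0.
Block sizes for λ = 0: [2, 2, 1]

From the dimensions of kernels of powers, the number of Jordan blocks of size at least j is d_j − d_{j−1} where d_j = dim ker(N^j) (with d_0 = 0). Computing the differences gives [3, 2].
The number of blocks of size exactly k is (#blocks of size ≥ k) − (#blocks of size ≥ k + 1), so the partition is: 1 block(s) of size 1, 2 block(s) of size 2.
In nonincreasing order the block sizes are [2, 2, 1].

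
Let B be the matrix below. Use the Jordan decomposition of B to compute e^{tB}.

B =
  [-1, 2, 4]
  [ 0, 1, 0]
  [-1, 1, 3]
e^{tB} =
  [-2*t*exp(t) + exp(t), 2*t*exp(t), 4*t*exp(t)]
  [0, exp(t), 0]
  [-t*exp(t), t*exp(t), 2*t*exp(t) + exp(t)]

Strategy: write B = P · J · P⁻¹ where J is a Jordan canonical form, so e^{tB} = P · e^{tJ} · P⁻¹, and e^{tJ} can be computed block-by-block.

B has Jordan form
J =
  [1, 1, 0]
  [0, 1, 0]
  [0, 0, 1]
(up to reordering of blocks).

Per-block formulas:
  For a 1×1 block at λ = 1: exp(t · [1]) = [e^(1t)].
  For a 2×2 Jordan block J_2(1): exp(t · J_2(1)) = e^(1t)·(I + t·N), where N is the 2×2 nilpotent shift.

After assembling e^{tJ} and conjugating by P, we get:

e^{tB} =
  [-2*t*exp(t) + exp(t), 2*t*exp(t), 4*t*exp(t)]
  [0, exp(t), 0]
  [-t*exp(t), t*exp(t), 2*t*exp(t) + exp(t)]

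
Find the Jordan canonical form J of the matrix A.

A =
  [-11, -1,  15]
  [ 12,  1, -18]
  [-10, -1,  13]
J_3(1)

The characteristic polynomial is
  det(x·I − A) = x^3 - 3*x^2 + 3*x - 1 = (x - 1)^3

Eigenvalues and multiplicities (the geometric multiplicity of λ is n − rank(A − λI), which equals the number of Jordan blocks for λ):
  λ = 1: algebraic multiplicity = 3, geometric multiplicity = 1

Determining the block sizes for each eigenvalue:
  λ = 1: one block (gm = 1), so the single block has size am = 3 → block sizes [3]

Assembling the blocks gives a Jordan form
J =
  [1, 1, 0]
  [0, 1, 1]
  [0, 0, 1]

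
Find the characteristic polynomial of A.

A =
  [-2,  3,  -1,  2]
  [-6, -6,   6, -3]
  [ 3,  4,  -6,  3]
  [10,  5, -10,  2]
x^4 + 12*x^3 + 54*x^2 + 108*x + 81

Expanding det(x·I − A) (e.g. by cofactor expansion or by noting that A is similar to its Jordan form J, which has the same characteristic polynomial as A) gives
  χ_A(x) = x^4 + 12*x^3 + 54*x^2 + 108*x + 81
which factors as (x + 3)^4. The eigenvalues (with algebraic multiplicities) are λ = -3 with multiplicity 4.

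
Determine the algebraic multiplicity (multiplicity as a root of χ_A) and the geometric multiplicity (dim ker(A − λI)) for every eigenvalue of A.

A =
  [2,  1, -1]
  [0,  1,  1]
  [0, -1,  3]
λ = 2: alg = 3, geom = 2

Step 1 — factor the characteristic polynomial to read off the algebraic multiplicities:
  χ_A(x) = (x - 2)^3

Step 2 — compute geometric multiplicities via the rank-nullity identity g(λ) = n − rank(A − λI):
  rank(A − (2)·I) = 1, so dim ker(A − (2)·I) = n − 1 = 2

Summary:
  λ = 2: algebraic multiplicity = 3, geometric multiplicity = 2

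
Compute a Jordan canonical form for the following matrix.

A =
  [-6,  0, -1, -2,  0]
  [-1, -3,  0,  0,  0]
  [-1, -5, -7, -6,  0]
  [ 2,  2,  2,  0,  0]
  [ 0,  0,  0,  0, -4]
J_3(-4) ⊕ J_1(-4) ⊕ J_1(-4)

The characteristic polynomial is
  det(x·I − A) = x^5 + 20*x^4 + 160*x^3 + 640*x^2 + 1280*x + 1024 = (x + 4)^5

Eigenvalues and multiplicities (the geometric multiplicity of λ is n − rank(A − λI), which equals the number of Jordan blocks for λ):
  λ = -4: algebraic multiplicity = 5, geometric multiplicity = 3

Determining the block sizes for each eigenvalue:
  λ = -4: with am = 5 and gm = 3, the partition is not yet determined (e.g. several partitions of 5 into 3 parts exist). Let N = A − (-4)·I. Computing rank(N^1) = 2, rank(N^2) = 1, rank(N^3) = 0; the number of blocks of size ≥ j is rank(N^{j−1}) − rank(N^j), giving [3, 1, 1]. So we have 1 block(s) of size 3, 2 block(s) of size 1 → block sizes [3, 1, 1]

Assembling the blocks gives a Jordan form
J =
  [-4,  1,  0,  0,  0]
  [ 0, -4,  1,  0,  0]
  [ 0,  0, -4,  0,  0]
  [ 0,  0,  0, -4,  0]
  [ 0,  0,  0,  0, -4]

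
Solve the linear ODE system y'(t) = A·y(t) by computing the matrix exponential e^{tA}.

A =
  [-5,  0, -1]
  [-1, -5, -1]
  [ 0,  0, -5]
e^{tA} =
  [exp(-5*t), 0, -t*exp(-5*t)]
  [-t*exp(-5*t), exp(-5*t), t^2*exp(-5*t)/2 - t*exp(-5*t)]
  [0, 0, exp(-5*t)]

Strategy: write A = P · J · P⁻¹ where J is a Jordan canonical form, so e^{tA} = P · e^{tJ} · P⁻¹, and e^{tJ} can be computed block-by-block.

A has Jordan form
J =
  [-5,  1,  0]
  [ 0, -5,  1]
  [ 0,  0, -5]
(up to reordering of blocks).

Per-block formulas:
  For a 3×3 Jordan block J_3(-5): exp(t · J_3(-5)) = e^(-5t)·(I + t·N + (t^2/2)·N^2), where N is the 3×3 nilpotent shift.

After assembling e^{tJ} and conjugating by P, we get:

e^{tA} =
  [exp(-5*t), 0, -t*exp(-5*t)]
  [-t*exp(-5*t), exp(-5*t), t^2*exp(-5*t)/2 - t*exp(-5*t)]
  [0, 0, exp(-5*t)]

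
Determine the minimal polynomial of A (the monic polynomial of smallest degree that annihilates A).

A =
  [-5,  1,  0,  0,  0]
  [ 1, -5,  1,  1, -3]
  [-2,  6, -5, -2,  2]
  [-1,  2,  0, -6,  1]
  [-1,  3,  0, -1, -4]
x^3 + 15*x^2 + 75*x + 125

The characteristic polynomial is χ_A(x) = (x + 5)^5, so the eigenvalues are known. The minimal polynomial is
  m_A(x) = Π_λ (x − λ)^{k_λ}
where k_λ is the size of the *largest* Jordan block for λ (equivalently, the smallest k with (A − λI)^k v = 0 for every generalised eigenvector v of λ).

  λ = -5: largest Jordan block has size 3, contributing (x + 5)^3

So m_A(x) = (x + 5)^3 = x^3 + 15*x^2 + 75*x + 125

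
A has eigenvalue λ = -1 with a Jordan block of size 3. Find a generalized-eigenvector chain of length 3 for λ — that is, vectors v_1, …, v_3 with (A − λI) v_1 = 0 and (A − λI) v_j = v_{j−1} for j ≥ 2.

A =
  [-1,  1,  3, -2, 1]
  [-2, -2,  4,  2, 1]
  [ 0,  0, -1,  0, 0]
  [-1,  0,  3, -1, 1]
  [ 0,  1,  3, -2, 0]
A Jordan chain for λ = -1 of length 3:
v_1 = (1, -1, 0, 0, 1)ᵀ
v_2 = (3, 4, 0, 3, 3)ᵀ
v_3 = (0, 0, 1, 0, 0)ᵀ

Let N = A − (-1)·I. We want v_3 with N^3 v_3 = 0 but N^2 v_3 ≠ 0; then v_{j-1} := N · v_j for j = 3, …, 2.

Pick v_3 = (0, 0, 1, 0, 0)ᵀ.
Then v_2 = N · v_3 = (3, 4, 0, 3, 3)ᵀ.
Then v_1 = N · v_2 = (1, -1, 0, 0, 1)ᵀ.

Sanity check: (A − (-1)·I) v_1 = (0, 0, 0, 0, 0)ᵀ = 0. ✓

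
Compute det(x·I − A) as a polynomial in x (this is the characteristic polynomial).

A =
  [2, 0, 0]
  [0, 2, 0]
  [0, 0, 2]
x^3 - 6*x^2 + 12*x - 8

Expanding det(x·I − A) (e.g. by cofactor expansion or by noting that A is similar to its Jordan form J, which has the same characteristic polynomial as A) gives
  χ_A(x) = x^3 - 6*x^2 + 12*x - 8
which factors as (x - 2)^3. The eigenvalues (with algebraic multiplicities) are λ = 2 with multiplicity 3.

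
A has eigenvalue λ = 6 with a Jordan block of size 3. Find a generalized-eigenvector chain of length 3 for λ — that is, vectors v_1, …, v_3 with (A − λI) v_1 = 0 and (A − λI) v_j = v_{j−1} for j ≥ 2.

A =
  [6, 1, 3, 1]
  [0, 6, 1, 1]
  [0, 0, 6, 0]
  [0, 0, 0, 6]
A Jordan chain for λ = 6 of length 3:
v_1 = (1, 0, 0, 0)ᵀ
v_2 = (3, 1, 0, 0)ᵀ
v_3 = (0, 0, 1, 0)ᵀ

Let N = A − (6)·I. We want v_3 with N^3 v_3 = 0 but N^2 v_3 ≠ 0; then v_{j-1} := N · v_j for j = 3, …, 2.

Pick v_3 = (0, 0, 1, 0)ᵀ.
Then v_2 = N · v_3 = (3, 1, 0, 0)ᵀ.
Then v_1 = N · v_2 = (1, 0, 0, 0)ᵀ.

Sanity check: (A − (6)·I) v_1 = (0, 0, 0, 0)ᵀ = 0. ✓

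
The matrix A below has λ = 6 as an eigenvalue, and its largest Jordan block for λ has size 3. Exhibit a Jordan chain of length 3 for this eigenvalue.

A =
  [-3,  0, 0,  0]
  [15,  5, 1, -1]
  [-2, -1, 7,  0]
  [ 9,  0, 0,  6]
A Jordan chain for λ = 6 of length 3:
v_1 = (0, 1, 1, 0)ᵀ
v_2 = (0, -1, 0, 0)ᵀ
v_3 = (0, 0, 0, 1)ᵀ

Let N = A − (6)·I. We want v_3 with N^3 v_3 = 0 but N^2 v_3 ≠ 0; then v_{j-1} := N · v_j for j = 3, …, 2.

Pick v_3 = (0, 0, 0, 1)ᵀ.
Then v_2 = N · v_3 = (0, -1, 0, 0)ᵀ.
Then v_1 = N · v_2 = (0, 1, 1, 0)ᵀ.

Sanity check: (A − (6)·I) v_1 = (0, 0, 0, 0)ᵀ = 0. ✓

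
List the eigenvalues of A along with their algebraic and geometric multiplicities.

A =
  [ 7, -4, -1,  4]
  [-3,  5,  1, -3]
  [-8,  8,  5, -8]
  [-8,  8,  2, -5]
λ = 3: alg = 4, geom = 2

Step 1 — factor the characteristic polynomial to read off the algebraic multiplicities:
  χ_A(x) = (x - 3)^4

Step 2 — compute geometric multiplicities via the rank-nullity identity g(λ) = n − rank(A − λI):
  rank(A − (3)·I) = 2, so dim ker(A − (3)·I) = n − 2 = 2

Summary:
  λ = 3: algebraic multiplicity = 4, geometric multiplicity = 2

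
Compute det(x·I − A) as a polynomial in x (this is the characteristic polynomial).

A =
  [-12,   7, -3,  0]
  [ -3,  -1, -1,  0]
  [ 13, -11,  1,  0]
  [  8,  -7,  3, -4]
x^4 + 16*x^3 + 96*x^2 + 256*x + 256

Expanding det(x·I − A) (e.g. by cofactor expansion or by noting that A is similar to its Jordan form J, which has the same characteristic polynomial as A) gives
  χ_A(x) = x^4 + 16*x^3 + 96*x^2 + 256*x + 256
which factors as (x + 4)^4. The eigenvalues (with algebraic multiplicities) are λ = -4 with multiplicity 4.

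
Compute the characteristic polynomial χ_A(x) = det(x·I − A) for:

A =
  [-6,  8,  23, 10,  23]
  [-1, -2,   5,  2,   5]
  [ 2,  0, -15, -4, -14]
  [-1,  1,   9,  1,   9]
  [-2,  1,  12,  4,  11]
x^5 + 11*x^4 + 46*x^3 + 90*x^2 + 81*x + 27

Expanding det(x·I − A) (e.g. by cofactor expansion or by noting that A is similar to its Jordan form J, which has the same characteristic polynomial as A) gives
  χ_A(x) = x^5 + 11*x^4 + 46*x^3 + 90*x^2 + 81*x + 27
which factors as (x + 1)^2*(x + 3)^3. The eigenvalues (with algebraic multiplicities) are λ = -3 with multiplicity 3, λ = -1 with multiplicity 2.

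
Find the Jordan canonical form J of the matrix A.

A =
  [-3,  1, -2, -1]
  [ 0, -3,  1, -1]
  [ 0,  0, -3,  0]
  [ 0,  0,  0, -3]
J_3(-3) ⊕ J_1(-3)

The characteristic polynomial is
  det(x·I − A) = x^4 + 12*x^3 + 54*x^2 + 108*x + 81 = (x + 3)^4

Eigenvalues and multiplicities (the geometric multiplicity of λ is n − rank(A − λI), which equals the number of Jordan blocks for λ):
  λ = -3: algebraic multiplicity = 4, geometric multiplicity = 2

Determining the block sizes for each eigenvalue:
  λ = -3: with am = 4 and gm = 2, the partition is not yet determined (e.g. several partitions of 4 into 2 parts exist). Let N = A − (-3)·I. Computing rank(N^1) = 2, rank(N^2) = 1, rank(N^3) = 0; the number of blocks of size ≥ j is rank(N^{j−1}) − rank(N^j), giving [2, 1, 1]. So we have 1 block(s) of size 3, 1 block(s) of size 1 → block sizes [3, 1]

Assembling the blocks gives a Jordan form
J =
  [-3,  1,  0,  0]
  [ 0, -3,  1,  0]
  [ 0,  0, -3,  0]
  [ 0,  0,  0, -3]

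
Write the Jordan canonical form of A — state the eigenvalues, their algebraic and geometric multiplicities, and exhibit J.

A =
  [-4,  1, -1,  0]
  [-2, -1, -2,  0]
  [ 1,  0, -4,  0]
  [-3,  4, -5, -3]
J_3(-3) ⊕ J_1(-3)

The characteristic polynomial is
  det(x·I − A) = x^4 + 12*x^3 + 54*x^2 + 108*x + 81 = (x + 3)^4

Eigenvalues and multiplicities (the geometric multiplicity of λ is n − rank(A − λI), which equals the number of Jordan blocks for λ):
  λ = -3: algebraic multiplicity = 4, geometric multiplicity = 2

Determining the block sizes for each eigenvalue:
  λ = -3: with am = 4 and gm = 2, the partition is not yet determined (e.g. several partitions of 4 into 2 parts exist). Let N = A − (-3)·I. Computing rank(N^1) = 2, rank(N^2) = 1, rank(N^3) = 0; the number of blocks of size ≥ j is rank(N^{j−1}) − rank(N^j), giving [2, 1, 1]. So we have 1 block(s) of size 3, 1 block(s) of size 1 → block sizes [3, 1]

Assembling the blocks gives a Jordan form
J =
  [-3,  1,  0,  0]
  [ 0, -3,  1,  0]
  [ 0,  0, -3,  0]
  [ 0,  0,  0, -3]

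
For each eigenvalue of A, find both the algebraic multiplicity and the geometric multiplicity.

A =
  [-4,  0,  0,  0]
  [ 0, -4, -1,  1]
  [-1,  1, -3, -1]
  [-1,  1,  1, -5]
λ = -4: alg = 4, geom = 2

Step 1 — factor the characteristic polynomial to read off the algebraic multiplicities:
  χ_A(x) = (x + 4)^4

Step 2 — compute geometric multiplicities via the rank-nullity identity g(λ) = n − rank(A − λI):
  rank(A − (-4)·I) = 2, so dim ker(A − (-4)·I) = n − 2 = 2

Summary:
  λ = -4: algebraic multiplicity = 4, geometric multiplicity = 2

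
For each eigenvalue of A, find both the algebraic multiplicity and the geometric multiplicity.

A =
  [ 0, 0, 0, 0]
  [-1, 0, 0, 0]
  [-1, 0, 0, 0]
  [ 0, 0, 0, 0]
λ = 0: alg = 4, geom = 3

Step 1 — factor the characteristic polynomial to read off the algebraic multiplicities:
  χ_A(x) = x^4

Step 2 — compute geometric multiplicities via the rank-nullity identity g(λ) = n − rank(A − λI):
  rank(A − (0)·I) = 1, so dim ker(A − (0)·I) = n − 1 = 3

Summary:
  λ = 0: algebraic multiplicity = 4, geometric multiplicity = 3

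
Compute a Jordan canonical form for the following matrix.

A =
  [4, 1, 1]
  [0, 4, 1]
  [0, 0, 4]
J_3(4)

The characteristic polynomial is
  det(x·I − A) = x^3 - 12*x^2 + 48*x - 64 = (x - 4)^3

Eigenvalues and multiplicities (the geometric multiplicity of λ is n − rank(A − λI), which equals the number of Jordan blocks for λ):
  λ = 4: algebraic multiplicity = 3, geometric multiplicity = 1

Determining the block sizes for each eigenvalue:
  λ = 4: one block (gm = 1), so the single block has size am = 3 → block sizes [3]

Assembling the blocks gives a Jordan form
J =
  [4, 1, 0]
  [0, 4, 1]
  [0, 0, 4]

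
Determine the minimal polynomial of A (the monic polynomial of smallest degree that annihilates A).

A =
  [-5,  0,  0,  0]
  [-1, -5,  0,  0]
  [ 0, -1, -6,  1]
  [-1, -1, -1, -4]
x^2 + 10*x + 25

The characteristic polynomial is χ_A(x) = (x + 5)^4, so the eigenvalues are known. The minimal polynomial is
  m_A(x) = Π_λ (x − λ)^{k_λ}
where k_λ is the size of the *largest* Jordan block for λ (equivalently, the smallest k with (A − λI)^k v = 0 for every generalised eigenvector v of λ).

  λ = -5: largest Jordan block has size 2, contributing (x + 5)^2

So m_A(x) = (x + 5)^2 = x^2 + 10*x + 25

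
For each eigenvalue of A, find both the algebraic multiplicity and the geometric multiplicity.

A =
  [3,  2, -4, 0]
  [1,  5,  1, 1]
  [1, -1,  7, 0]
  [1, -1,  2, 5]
λ = 5: alg = 4, geom = 2

Step 1 — factor the characteristic polynomial to read off the algebraic multiplicities:
  χ_A(x) = (x - 5)^4

Step 2 — compute geometric multiplicities via the rank-nullity identity g(λ) = n − rank(A − λI):
  rank(A − (5)·I) = 2, so dim ker(A − (5)·I) = n − 2 = 2

Summary:
  λ = 5: algebraic multiplicity = 4, geometric multiplicity = 2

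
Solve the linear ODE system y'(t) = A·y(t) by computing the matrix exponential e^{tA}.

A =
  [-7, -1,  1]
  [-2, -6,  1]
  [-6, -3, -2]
e^{tA} =
  [-2*t*exp(-5*t) + exp(-5*t), -t*exp(-5*t), t*exp(-5*t)]
  [-2*t*exp(-5*t), -t*exp(-5*t) + exp(-5*t), t*exp(-5*t)]
  [-6*t*exp(-5*t), -3*t*exp(-5*t), 3*t*exp(-5*t) + exp(-5*t)]

Strategy: write A = P · J · P⁻¹ where J is a Jordan canonical form, so e^{tA} = P · e^{tJ} · P⁻¹, and e^{tJ} can be computed block-by-block.

A has Jordan form
J =
  [-5,  1,  0]
  [ 0, -5,  0]
  [ 0,  0, -5]
(up to reordering of blocks).

Per-block formulas:
  For a 1×1 block at λ = -5: exp(t · [-5]) = [e^(-5t)].
  For a 2×2 Jordan block J_2(-5): exp(t · J_2(-5)) = e^(-5t)·(I + t·N), where N is the 2×2 nilpotent shift.

After assembling e^{tJ} and conjugating by P, we get:

e^{tA} =
  [-2*t*exp(-5*t) + exp(-5*t), -t*exp(-5*t), t*exp(-5*t)]
  [-2*t*exp(-5*t), -t*exp(-5*t) + exp(-5*t), t*exp(-5*t)]
  [-6*t*exp(-5*t), -3*t*exp(-5*t), 3*t*exp(-5*t) + exp(-5*t)]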